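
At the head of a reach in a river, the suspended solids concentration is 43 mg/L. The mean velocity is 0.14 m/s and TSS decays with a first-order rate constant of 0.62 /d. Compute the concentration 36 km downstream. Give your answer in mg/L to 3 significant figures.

6.79 mg/L

Travel time t = 36 km / 0.14 m/s = 3.6e+04/0.14 = 2.571e+05 s = 2.976 d.
First-order decay: C = 43·exp(−0.62·2.976) = 43·0.158 = 6.793 mg/L.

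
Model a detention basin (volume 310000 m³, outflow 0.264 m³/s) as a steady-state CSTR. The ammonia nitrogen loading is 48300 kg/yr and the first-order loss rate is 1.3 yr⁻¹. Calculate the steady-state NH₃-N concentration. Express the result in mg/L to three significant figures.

Outflow Q = 0.264 m³/s × 3.156e+07 s/yr = 8.331e+06 m³/yr.
Steady-state CSTR mass balance: W = Q·C + k·V·C, so C = W/(Q + kV).
Q + kV = 8.331e+06 + 1.3·310000 = 8.734e+06 m³/yr.
C = 48300/8.734e+06 = 0.00553 kg/m³ = 5.53 mg/L.

5.53 mg/L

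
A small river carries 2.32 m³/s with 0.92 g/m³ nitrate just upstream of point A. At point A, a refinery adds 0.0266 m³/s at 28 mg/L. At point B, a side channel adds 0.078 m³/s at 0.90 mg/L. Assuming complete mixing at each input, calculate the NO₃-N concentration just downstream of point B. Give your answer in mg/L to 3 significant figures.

After input A: C = (2.32·0.92 + 0.0266·28) / 2.347 = 1.227 mg/L.
After input B: C = (2.347·1.227 + 0.078·0.9) / 2.425 = 1.216 mg/L.

1.22 mg/L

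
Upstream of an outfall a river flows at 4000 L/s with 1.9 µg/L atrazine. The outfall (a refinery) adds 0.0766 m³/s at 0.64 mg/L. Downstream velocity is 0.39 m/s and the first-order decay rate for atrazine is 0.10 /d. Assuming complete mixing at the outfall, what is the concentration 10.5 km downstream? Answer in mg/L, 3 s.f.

0.0135 mg/L

4000 L/s = 4 m³/s.
1.9 µg/L = 0.0019 mg/L.
After complete mixing, C₀ = (0.0766·0.64 + 4·0.0019) / 4.077 = 0.01389 mg/L.
Travel time t = 1.05e+04 m / 0.39 m/s = 2.692e+04 s = 0.3116 d.
C = 0.01389·exp(−0.10·0.3116) = 0.01389·0.9693 = 0.01346 mg/L.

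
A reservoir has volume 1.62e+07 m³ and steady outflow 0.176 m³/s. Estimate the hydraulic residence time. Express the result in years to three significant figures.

2.92 yr

Q = 0.176 m³/s × 3.156e+07 s/yr = 5.554e+06 m³/yr.
Hydraulic residence time τ = V/Q = 1.62e+07/5.554e+06 = 2.917 yr.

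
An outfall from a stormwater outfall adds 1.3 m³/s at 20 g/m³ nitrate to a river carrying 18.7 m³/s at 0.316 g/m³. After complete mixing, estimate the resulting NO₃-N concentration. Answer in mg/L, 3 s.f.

Conservation of mass across the mixing zone: C = (1.3·20 + 18.7·0.316) / (1.3 + 18.7) = 31.91/20 = 1.595 mg/L.

1.60 mg/L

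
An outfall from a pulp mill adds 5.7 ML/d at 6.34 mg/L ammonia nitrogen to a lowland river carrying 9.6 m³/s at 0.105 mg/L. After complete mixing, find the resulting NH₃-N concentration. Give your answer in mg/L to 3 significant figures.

0.148 mg/L

5.7 ML/d = 0.06597 m³/s.
By mass balance at complete mixing, C = (0.06597·6.34 + 9.6·0.105) / (0.06597 + 9.6) = 1.426/9.666 = 0.1476 mg/L.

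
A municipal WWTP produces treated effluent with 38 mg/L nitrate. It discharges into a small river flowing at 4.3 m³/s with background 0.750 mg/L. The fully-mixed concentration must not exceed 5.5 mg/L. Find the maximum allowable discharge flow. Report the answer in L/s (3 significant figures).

Mass balance at complete mixing: C_std·(Q_w + Q_r) = Q_w·C_e + Q_r·C_b.
Rearranging, Q_w = Q_r·(C_std − C_b)/(C_e − C_std) = 4.3·(5.5 − 0.75) / (38 − 5.5) = 0.6285 m³/s.
= 628.5 L/s.

628 L/s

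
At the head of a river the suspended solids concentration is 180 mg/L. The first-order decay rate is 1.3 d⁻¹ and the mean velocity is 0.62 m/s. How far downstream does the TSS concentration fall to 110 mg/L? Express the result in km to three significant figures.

From C = C₀·e^(−kt), t = ln(C₀/C)/k = ln(180/110)/1.3 = 0.4925/1.3 = 0.3788 d.
Distance = v·t = 0.62 m/s × 3.273e+04 s = 2.029e+04 m = 20.29 km.

20.3 km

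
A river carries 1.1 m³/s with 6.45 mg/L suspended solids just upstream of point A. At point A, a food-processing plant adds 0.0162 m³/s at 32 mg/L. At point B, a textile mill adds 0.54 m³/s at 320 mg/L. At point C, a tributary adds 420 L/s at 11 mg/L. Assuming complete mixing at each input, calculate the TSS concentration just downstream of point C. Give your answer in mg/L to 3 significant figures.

After input A: C = (1.1·6.45 + 0.0162·32) / 1.116 = 6.821 mg/L.
After input B: C = (1.116·6.821 + 0.54·320) / 1.656 = 108.9 mg/L.
420 L/s = 0.42 m³/s.
After input C: C = (1.656·108.9 + 0.42·11) / 2.076 = 89.12 mg/L.

89.1 mg/L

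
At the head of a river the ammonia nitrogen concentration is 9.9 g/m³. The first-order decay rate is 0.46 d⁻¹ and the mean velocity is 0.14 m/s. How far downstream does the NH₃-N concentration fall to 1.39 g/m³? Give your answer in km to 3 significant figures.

51.6 km

From C = C₀·e^(−kt), t = ln(C₀/C)/k = ln(9.9/1.39)/0.46 = 1.963/0.46 = 4.268 d.
Distance = v·t = 0.14 m/s × 3.687e+05 s = 5.162e+04 m = 51.62 km.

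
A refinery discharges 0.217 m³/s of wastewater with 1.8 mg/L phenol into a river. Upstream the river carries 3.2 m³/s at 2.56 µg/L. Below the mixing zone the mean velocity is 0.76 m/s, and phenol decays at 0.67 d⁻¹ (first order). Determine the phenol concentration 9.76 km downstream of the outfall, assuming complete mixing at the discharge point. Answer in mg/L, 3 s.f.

0.106 mg/L

2.56 µg/L = 0.00256 mg/L.
After complete mixing, C₀ = (0.217·1.8 + 3.2·0.00256) / 3.417 = 0.1167 mg/L.
Travel time t = 9760 m / 0.76 m/s = 1.284e+04 s = 0.1486 d.
C = 0.1167·exp(−0.67·0.1486) = 0.1167·0.9052 = 0.1056 mg/L.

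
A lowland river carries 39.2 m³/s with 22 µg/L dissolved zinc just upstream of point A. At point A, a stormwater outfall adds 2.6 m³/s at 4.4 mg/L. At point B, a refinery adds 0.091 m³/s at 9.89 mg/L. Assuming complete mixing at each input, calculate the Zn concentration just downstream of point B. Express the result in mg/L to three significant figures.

0.315 mg/L

22 µg/L = 0.022 mg/L.
After input A: C = (39.2·0.022 + 2.6·4.4) / 41.8 = 0.2943 mg/L.
After input B: C = (41.8·0.2943 + 0.091·9.89) / 41.89 = 0.3152 mg/L.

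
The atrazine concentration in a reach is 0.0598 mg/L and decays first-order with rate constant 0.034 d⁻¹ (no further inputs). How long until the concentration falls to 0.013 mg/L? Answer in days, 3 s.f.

t = ln(C₀/C)/k = ln(0.0598/0.013)/0.034 = 1.526/0.034 = 44.88 d.

44.9 d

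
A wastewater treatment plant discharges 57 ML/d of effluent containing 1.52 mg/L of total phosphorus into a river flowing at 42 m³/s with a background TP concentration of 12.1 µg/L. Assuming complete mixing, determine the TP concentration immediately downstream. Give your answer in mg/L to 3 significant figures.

57 ML/d = 0.6597 m³/s.
12.1 µg/L = 0.0121 mg/L.
Conservation of mass across the mixing zone: C = (0.6597·1.52 + 42·0.0121) / (0.6597 + 42) = 1.511/42.66 = 0.03542 mg/L.

0.0354 mg/L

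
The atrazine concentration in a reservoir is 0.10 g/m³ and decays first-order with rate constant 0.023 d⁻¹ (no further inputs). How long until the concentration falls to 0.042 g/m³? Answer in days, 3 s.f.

t = ln(C₀/C)/k = ln(0.10/0.042)/0.023 = 0.8675/0.023 = 37.72 d.

37.7 d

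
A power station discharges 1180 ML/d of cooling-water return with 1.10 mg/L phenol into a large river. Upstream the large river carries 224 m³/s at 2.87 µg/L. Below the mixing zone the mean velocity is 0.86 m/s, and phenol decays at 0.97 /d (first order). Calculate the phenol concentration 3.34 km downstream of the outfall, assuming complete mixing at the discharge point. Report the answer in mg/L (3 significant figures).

0.0631 mg/L

1180 ML/d = 13.66 m³/s.
2.87 µg/L = 0.00287 mg/L.
After complete mixing, C₀ = (13.66·1.1 + 224·0.00287) / 237.7 = 0.06592 mg/L.
Travel time t = 3340 m / 0.86 m/s = 3884 s = 0.04495 d.
C = 0.06592·exp(−0.97·0.04495) = 0.06592·0.9573 = 0.06311 mg/L.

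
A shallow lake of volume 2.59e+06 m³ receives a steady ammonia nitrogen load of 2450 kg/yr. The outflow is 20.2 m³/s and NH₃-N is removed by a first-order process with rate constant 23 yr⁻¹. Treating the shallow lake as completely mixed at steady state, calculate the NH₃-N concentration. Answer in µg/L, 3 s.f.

Outflow Q = 20.2 m³/s × 3.156e+07 s/yr = 6.375e+08 m³/yr.
Steady-state CSTR mass balance: W = Q·C + k·V·C, so C = W/(Q + kV).
Q + kV = 6.375e+08 + 23·2.59e+06 = 6.97e+08 m³/yr.
C = 2450/6.97e+08 = 3.515e-06 kg/m³ = 0.003515 mg/L = 3.515 µg/L.

3.51 µg/L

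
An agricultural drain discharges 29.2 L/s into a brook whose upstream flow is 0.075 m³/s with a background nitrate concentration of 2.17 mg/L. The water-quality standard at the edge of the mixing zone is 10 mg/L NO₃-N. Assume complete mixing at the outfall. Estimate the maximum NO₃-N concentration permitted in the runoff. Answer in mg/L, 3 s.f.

30.1 mg/L

29.2 L/s = 0.0292 m³/s.
Mass balance: 10·0.1042 = 0.0292·Cₑ + 0.075·2.17.
Cₑ = (1.042 − 0.1627) / 0.0292 = 30.11 mg/L.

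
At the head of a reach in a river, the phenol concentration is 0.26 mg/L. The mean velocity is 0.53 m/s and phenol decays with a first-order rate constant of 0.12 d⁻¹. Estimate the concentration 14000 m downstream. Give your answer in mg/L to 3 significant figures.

Travel time t = 14000 m / 0.53 m/s = 1.4e+04/0.53 = 2.642e+04 s = 0.3057 d.
First-order decay: C = 0.26·exp(−0.12·0.3057) = 0.26·0.964 = 0.2506 mg/L.

0.251 mg/L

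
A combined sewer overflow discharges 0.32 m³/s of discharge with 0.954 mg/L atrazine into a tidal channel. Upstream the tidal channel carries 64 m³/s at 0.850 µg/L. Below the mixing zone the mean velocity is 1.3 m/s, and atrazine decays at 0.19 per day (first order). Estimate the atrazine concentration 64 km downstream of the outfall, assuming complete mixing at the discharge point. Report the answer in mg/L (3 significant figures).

0.00502 mg/L

0.850 µg/L = 0.00085 mg/L.
After complete mixing, C₀ = (0.32·0.954 + 64·0.00085) / 64.32 = 0.005592 mg/L.
Travel time t = 6.4e+04 m / 1.3 m/s = 4.923e+04 s = 0.5698 d.
C = 0.005592·exp(−0.19·0.5698) = 0.005592·0.8974 = 0.005018 mg/L.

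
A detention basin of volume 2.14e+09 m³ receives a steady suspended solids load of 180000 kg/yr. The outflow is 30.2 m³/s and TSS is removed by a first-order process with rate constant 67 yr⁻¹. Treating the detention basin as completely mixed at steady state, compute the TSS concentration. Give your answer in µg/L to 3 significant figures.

Outflow Q = 30.2 m³/s × 3.156e+07 s/yr = 9.53e+08 m³/yr.
Steady-state CSTR mass balance: W = Q·C + k·V·C, so C = W/(Q + kV).
Q + kV = 9.53e+08 + 67·2.14e+09 = 1.443e+11 m³/yr.
C = 180000/1.443e+11 = 1.247e-06 kg/m³ = 0.001247 mg/L = 1.247 µg/L.

1.25 µg/L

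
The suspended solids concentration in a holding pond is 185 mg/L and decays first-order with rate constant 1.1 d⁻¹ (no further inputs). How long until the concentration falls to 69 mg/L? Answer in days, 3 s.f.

0.897 d

t = ln(C₀/C)/k = ln(185/69)/1.1 = 0.9862/1.1 = 0.8966 d.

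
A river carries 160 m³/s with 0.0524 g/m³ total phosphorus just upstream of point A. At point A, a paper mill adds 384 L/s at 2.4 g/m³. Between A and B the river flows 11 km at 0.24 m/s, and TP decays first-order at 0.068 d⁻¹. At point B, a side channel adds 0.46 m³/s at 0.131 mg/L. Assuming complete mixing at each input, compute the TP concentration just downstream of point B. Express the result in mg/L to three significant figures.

384 L/s = 0.384 m³/s.
After input A: C = (160·0.0524 + 0.384·2.4) / 160.4 = 0.05802 mg/L.
Over the 11 km reach to input B (t = 4.583e+04 s = 0.5305 d), decay gives C = 0.05802·exp(−0.068·0.5305) = 0.05597 mg/L.
After input B: C = (160.4·0.05597 + 0.46·0.131) / 160.8 = 0.05618 mg/L.

0.0562 mg/L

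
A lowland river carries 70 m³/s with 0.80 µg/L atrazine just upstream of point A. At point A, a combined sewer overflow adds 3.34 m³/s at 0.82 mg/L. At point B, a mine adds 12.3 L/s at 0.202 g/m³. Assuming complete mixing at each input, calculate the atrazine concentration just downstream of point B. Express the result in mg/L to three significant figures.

0.80 µg/L = 0.0008 mg/L.
After input A: C = (70·0.0008 + 3.34·0.82) / 73.34 = 0.03811 mg/L.
12.3 L/s = 0.0123 m³/s.
After input B: C = (73.34·0.03811 + 0.0123·0.202) / 73.35 = 0.03813 mg/L.

0.0381 mg/L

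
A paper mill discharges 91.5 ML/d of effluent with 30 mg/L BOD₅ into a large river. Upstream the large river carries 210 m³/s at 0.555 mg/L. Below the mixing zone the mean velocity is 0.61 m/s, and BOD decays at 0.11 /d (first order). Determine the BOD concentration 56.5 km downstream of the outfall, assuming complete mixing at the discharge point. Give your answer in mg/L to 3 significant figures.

0.625 mg/L

91.5 ML/d = 1.059 m³/s.
After complete mixing, C₀ = (1.059·30 + 210·0.555) / 211.1 = 0.7027 mg/L.
Travel time t = 5.65e+04 m / 0.61 m/s = 9.262e+04 s = 1.072 d.
C = 0.7027·exp(−0.11·1.072) = 0.7027·0.8888 = 0.6246 mg/L.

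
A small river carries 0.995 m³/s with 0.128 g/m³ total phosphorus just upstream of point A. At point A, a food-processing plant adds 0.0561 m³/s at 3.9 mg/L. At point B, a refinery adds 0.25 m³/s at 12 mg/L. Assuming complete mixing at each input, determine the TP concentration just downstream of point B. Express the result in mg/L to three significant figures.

After input A: C = (0.995·0.128 + 0.0561·3.9) / 1.051 = 0.3293 mg/L.
After input B: C = (1.051·0.3293 + 0.25·12) / 1.301 = 2.572 mg/L.

2.57 mg/L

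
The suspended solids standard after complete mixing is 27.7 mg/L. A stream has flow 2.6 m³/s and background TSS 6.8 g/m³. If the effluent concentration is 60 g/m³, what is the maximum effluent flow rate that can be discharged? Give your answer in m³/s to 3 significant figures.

Mass balance at complete mixing: C_std·(Q_w + Q_r) = Q_w·C_e + Q_r·C_b.
Rearranging, Q_w = Q_r·(C_std − C_b)/(C_e − C_std) = 2.6·(27.7 − 6.8) / (60 − 27.7) = 1.682 m³/s.

1.68 m³/s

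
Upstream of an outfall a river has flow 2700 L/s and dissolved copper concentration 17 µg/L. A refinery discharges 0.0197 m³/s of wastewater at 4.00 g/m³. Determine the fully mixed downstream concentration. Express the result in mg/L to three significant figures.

0.0459 mg/L

2700 L/s = 2.7 m³/s.
17 µg/L = 0.017 mg/L.
Flow-weighted mixing gives C = (0.0197·4 + 2.7·0.017) / (0.0197 + 2.7) = 0.1247/2.72 = 0.04585 mg/L.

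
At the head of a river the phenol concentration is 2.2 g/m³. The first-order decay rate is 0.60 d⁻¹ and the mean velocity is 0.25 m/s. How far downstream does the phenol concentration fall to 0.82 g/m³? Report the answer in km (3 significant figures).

From C = C₀·e^(−kt), t = ln(C₀/C)/k = ln(2.2/0.82)/0.60 = 0.9869/0.60 = 1.645 d.
Distance = v·t = 0.25 m/s × 1.421e+05 s = 3.553e+04 m = 35.53 km.

35.5 km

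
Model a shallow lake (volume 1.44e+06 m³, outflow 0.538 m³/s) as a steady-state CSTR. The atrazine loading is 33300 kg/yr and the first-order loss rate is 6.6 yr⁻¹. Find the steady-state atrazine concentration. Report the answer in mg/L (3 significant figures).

1.26 mg/L

Outflow Q = 0.538 m³/s × 3.156e+07 s/yr = 1.698e+07 m³/yr.
Steady-state CSTR mass balance: W = Q·C + k·V·C, so C = W/(Q + kV).
Q + kV = 1.698e+07 + 6.6·1.44e+06 = 2.648e+07 m³/yr.
C = 33300/2.648e+07 = 0.001257 kg/m³ = 1.257 mg/L.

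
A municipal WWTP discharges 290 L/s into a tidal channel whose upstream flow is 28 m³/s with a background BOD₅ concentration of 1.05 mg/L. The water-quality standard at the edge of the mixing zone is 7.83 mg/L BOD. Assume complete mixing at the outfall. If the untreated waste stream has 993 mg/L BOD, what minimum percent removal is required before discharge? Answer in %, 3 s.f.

290 L/s = 0.29 m³/s.
Mass balance: 7.83·28.29 = 0.29·Cₑ + 28·1.05.
Cₑ = (221.5 − 29.4) / 0.29 = 662.5 mg/L.
Required removal = 1 − 662.5/993 = 33.29 %.

33.3 %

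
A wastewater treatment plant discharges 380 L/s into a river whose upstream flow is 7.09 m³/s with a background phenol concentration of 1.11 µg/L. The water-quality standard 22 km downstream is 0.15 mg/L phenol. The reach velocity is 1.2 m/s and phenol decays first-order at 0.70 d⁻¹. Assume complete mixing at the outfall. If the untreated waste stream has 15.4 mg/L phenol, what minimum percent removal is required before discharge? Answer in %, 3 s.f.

380 L/s = 0.38 m³/s.
1.11 µg/L = 0.00111 mg/L.
Travel time to the compliance point: t = 2.2e+04/1.2 = 1.833e+04 s = 0.2122 d; decay factor exp(−0.70·0.2122) = 0.862.
So the concentration just after mixing may be at most 0.15/0.862 = 0.174 mg/L.
Mass balance: 0.174·7.47 = 0.38·Cₑ + 7.09·0.00111.
Cₑ = (1.3 − 0.00787) / 0.38 = 3.4 mg/L.
Required removal = 1 − 3.4/15.4 = 77.92 %.

77.9 %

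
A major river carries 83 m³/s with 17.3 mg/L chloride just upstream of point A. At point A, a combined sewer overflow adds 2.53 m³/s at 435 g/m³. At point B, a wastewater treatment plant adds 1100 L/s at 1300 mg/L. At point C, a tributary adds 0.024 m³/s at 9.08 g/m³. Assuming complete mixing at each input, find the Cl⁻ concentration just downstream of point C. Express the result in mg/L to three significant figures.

After input A: C = (83·17.3 + 2.53·435) / 85.53 = 29.66 mg/L.
1100 L/s = 1.1 m³/s.
After input B: C = (85.53·29.66 + 1.1·1300) / 86.63 = 45.79 mg/L.
After input C: C = (86.63·45.79 + 0.024·9.08) / 86.65 = 45.78 mg/L.

45.8 mg/L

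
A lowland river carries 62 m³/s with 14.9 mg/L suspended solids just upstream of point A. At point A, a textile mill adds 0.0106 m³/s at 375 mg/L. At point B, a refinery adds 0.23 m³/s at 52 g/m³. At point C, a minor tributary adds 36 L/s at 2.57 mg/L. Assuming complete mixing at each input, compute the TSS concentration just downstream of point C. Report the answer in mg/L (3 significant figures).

After input A: C = (62·14.9 + 0.0106·375) / 62.01 = 14.96 mg/L.
After input B: C = (62.01·14.96 + 0.23·52) / 62.24 = 15.1 mg/L.
36 L/s = 0.036 m³/s.
After input C: C = (62.24·15.1 + 0.036·2.57) / 62.28 = 15.09 mg/L.

15.1 mg/L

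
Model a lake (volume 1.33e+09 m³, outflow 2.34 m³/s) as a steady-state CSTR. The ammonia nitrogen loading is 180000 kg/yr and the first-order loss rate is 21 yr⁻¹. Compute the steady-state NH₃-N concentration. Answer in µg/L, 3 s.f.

6.43 µg/L

Outflow Q = 2.34 m³/s × 3.156e+07 s/yr = 7.384e+07 m³/yr.
Steady-state CSTR mass balance: W = Q·C + k·V·C, so C = W/(Q + kV).
Q + kV = 7.384e+07 + 21·1.33e+09 = 2.8e+10 m³/yr.
C = 180000/2.8e+10 = 6.428e-06 kg/m³ = 0.006428 mg/L = 6.428 µg/L.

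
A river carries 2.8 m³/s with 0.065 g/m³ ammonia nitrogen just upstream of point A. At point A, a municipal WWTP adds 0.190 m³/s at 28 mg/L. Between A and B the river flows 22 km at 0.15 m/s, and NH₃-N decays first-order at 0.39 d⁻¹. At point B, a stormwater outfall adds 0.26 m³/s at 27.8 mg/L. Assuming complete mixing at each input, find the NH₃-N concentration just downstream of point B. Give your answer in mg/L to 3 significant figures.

3.10 mg/L

After input A: C = (2.8·0.065 + 0.19·28) / 2.99 = 1.84 mg/L.
Over the 22 km reach to input B (t = 1.467e+05 s = 1.698 d), decay gives C = 1.84·exp(−0.39·1.698) = 0.9491 mg/L.
After input B: C = (2.99·0.9491 + 0.26·27.8) / 3.25 = 3.097 mg/L.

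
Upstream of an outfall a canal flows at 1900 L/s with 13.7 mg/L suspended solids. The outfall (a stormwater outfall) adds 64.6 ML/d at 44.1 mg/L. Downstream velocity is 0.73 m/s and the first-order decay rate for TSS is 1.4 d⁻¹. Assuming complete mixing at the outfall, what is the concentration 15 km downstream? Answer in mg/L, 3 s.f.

64.6 ML/d = 0.7477 m³/s.
1900 L/s = 1.9 m³/s.
After complete mixing, C₀ = (0.7477·44.1 + 1.9·13.7) / 2.648 = 22.28 mg/L.
Travel time t = 1.5e+04 m / 0.73 m/s = 2.055e+04 s = 0.2378 d.
C = 22.28·exp(−1.4·0.2378) = 22.28·0.7168 = 15.97 mg/L.

16.0 mg/L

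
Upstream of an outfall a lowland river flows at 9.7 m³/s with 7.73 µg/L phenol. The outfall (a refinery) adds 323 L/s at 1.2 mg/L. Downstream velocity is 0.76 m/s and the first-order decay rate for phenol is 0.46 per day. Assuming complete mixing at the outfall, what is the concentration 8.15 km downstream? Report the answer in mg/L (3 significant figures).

323 L/s = 0.323 m³/s.
7.73 µg/L = 0.00773 mg/L.
After complete mixing, C₀ = (0.323·1.2 + 9.7·0.00773) / 10.02 = 0.04615 mg/L.
Travel time t = 8150 m / 0.76 m/s = 1.072e+04 s = 0.1241 d.
C = 0.04615·exp(−0.46·0.1241) = 0.04615·0.9445 = 0.04359 mg/L.

0.0436 mg/L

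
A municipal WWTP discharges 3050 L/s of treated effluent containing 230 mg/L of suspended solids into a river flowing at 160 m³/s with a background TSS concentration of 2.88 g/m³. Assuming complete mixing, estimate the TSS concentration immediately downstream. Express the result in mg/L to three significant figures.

3050 L/s = 3.05 m³/s.
By mass balance at complete mixing, C = (3.05·230 + 160·2.88) / (3.05 + 160) = 1162/163.1 = 7.128 mg/L.

7.13 mg/L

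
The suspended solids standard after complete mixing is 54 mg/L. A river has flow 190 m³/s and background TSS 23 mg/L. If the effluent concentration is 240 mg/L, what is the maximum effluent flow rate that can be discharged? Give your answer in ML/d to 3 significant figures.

2740 ML/d

Mass balance at complete mixing: C_std·(Q_w + Q_r) = Q_w·C_e + Q_r·C_b.
Rearranging, Q_w = Q_r·(C_std − C_b)/(C_e − C_std) = 190·(54 − 23) / (240 − 54) = 31.67 m³/s.
= 2736 ML/d.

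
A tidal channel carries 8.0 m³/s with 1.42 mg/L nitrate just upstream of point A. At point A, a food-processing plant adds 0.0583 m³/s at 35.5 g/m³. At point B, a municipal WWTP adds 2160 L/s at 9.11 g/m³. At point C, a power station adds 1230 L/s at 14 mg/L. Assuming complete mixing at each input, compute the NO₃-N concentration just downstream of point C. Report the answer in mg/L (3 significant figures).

4.40 mg/L

After input A: C = (8·1.42 + 0.0583·35.5) / 8.058 = 1.667 mg/L.
2160 L/s = 2.16 m³/s.
After input B: C = (8.058·1.667 + 2.16·9.11) / 10.22 = 3.24 mg/L.
1230 L/s = 1.23 m³/s.
After input C: C = (10.22·3.24 + 1.23·14) / 11.45 = 4.396 mg/L.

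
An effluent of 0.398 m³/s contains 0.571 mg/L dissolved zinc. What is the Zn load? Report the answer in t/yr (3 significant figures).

7.17 t/yr

Mass flux = Q·C = 0.398 m³/s × 0.571 g/m³ = 0.2273 g/s.
= 0.2273 g/s × 31.56 = 7.172 t/yr.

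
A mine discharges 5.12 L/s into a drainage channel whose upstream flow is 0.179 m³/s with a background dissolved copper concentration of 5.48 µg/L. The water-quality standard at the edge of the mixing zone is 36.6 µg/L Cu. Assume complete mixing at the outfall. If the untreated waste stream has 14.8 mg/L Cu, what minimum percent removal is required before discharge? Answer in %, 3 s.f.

92.4 %

5.12 L/s = 0.00512 m³/s.
5.48 µg/L = 0.00548 mg/L.
36.6 µg/L = 0.0366 mg/L.
Mass balance: 0.0366·0.1841 = 0.00512·Cₑ + 0.179·0.00548.
Cₑ = (0.006739 − 0.0009809) / 0.00512 = 1.125 mg/L.
Required removal = 1 − 1.125/14.8 = 92.4 %.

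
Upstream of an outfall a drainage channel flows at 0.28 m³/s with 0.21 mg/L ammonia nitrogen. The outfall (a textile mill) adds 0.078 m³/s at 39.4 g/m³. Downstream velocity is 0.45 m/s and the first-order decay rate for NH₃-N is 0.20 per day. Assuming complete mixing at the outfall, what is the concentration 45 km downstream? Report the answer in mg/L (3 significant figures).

After complete mixing, C₀ = (0.078·39.4 + 0.28·0.21) / 0.358 = 8.749 mg/L.
Travel time t = 4.5e+04 m / 0.45 m/s = 1e+05 s = 1.157 d.
C = 8.749·exp(−0.20·1.157) = 8.749·0.7934 = 6.941 mg/L.

6.94 mg/L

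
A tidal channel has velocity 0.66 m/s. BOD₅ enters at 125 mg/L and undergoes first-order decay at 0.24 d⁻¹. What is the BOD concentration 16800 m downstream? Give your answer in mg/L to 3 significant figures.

116 mg/L

Travel time t = 16800 m / 0.66 m/s = 1.68e+04/0.66 = 2.545e+04 s = 0.2946 d.
First-order decay: C = 125·exp(−0.24·0.2946) = 125·0.9317 = 116.5 mg/L.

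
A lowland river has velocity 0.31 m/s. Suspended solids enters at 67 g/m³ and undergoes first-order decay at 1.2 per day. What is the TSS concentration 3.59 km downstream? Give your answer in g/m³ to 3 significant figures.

57.0 g/m³

Travel time t = 3.59 km / 0.31 m/s = 3590/0.31 = 1.158e+04 s = 0.134 d.
First-order decay: C = 67·exp(−1.2·0.134) = 67·0.8514 = 57.05 g/m³.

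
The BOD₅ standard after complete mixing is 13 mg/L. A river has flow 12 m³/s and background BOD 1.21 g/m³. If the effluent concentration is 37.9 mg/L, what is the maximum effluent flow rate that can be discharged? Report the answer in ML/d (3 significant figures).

491 ML/d

Mass balance at complete mixing: C_std·(Q_w + Q_r) = Q_w·C_e + Q_r·C_b.
Rearranging, Q_w = Q_r·(C_std − C_b)/(C_e − C_std) = 12·(13 − 1.21) / (37.9 − 13) = 5.682 m³/s.
= 490.9 ML/d.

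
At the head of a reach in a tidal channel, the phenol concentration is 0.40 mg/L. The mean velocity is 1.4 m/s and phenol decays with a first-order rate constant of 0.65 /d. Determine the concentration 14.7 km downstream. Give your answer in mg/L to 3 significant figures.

Travel time t = 14.7 km / 1.4 m/s = 1.47e+04/1.4 = 1.05e+04 s = 0.1215 d.
First-order decay: C = 0.40·exp(−0.65·0.1215) = 0.40·0.924 = 0.3696 mg/L.

0.370 mg/L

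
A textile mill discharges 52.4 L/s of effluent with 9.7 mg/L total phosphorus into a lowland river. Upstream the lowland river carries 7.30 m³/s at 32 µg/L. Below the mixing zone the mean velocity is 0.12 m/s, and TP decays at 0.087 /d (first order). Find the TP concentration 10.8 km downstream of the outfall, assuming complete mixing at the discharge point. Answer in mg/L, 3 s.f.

0.0922 mg/L

52.4 L/s = 0.0524 m³/s.
32 µg/L = 0.032 mg/L.
After complete mixing, C₀ = (0.0524·9.7 + 7.3·0.032) / 7.352 = 0.1009 mg/L.
Travel time t = 1.08e+04 m / 0.12 m/s = 9e+04 s = 1.042 d.
C = 0.1009·exp(−0.087·1.042) = 0.1009·0.9134 = 0.09216 mg/L.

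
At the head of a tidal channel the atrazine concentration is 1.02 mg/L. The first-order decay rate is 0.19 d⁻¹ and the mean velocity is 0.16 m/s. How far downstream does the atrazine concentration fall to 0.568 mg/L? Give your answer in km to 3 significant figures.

From C = C₀·e^(−kt), t = ln(C₀/C)/k = ln(1.02/0.568)/0.19 = 0.5854/0.19 = 3.081 d.
Distance = v·t = 0.16 m/s × 2.662e+05 s = 4.26e+04 m = 42.6 km.

42.6 km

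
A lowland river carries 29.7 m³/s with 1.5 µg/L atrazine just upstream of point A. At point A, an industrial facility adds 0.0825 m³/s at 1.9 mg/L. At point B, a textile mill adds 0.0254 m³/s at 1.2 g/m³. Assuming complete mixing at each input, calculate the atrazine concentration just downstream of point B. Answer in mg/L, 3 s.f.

1.5 µg/L = 0.0015 mg/L.
After input A: C = (29.7·0.0015 + 0.0825·1.9) / 29.78 = 0.006759 mg/L.
After input B: C = (29.78·0.006759 + 0.0254·1.2) / 29.81 = 0.007776 mg/L.

0.00778 mg/L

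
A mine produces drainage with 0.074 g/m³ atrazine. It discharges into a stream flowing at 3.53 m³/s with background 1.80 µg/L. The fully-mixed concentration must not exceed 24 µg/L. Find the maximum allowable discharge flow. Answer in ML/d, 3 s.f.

1.80 µg/L = 0.0018 mg/L.
24 µg/L = 0.024 mg/L.
Mass balance at complete mixing: C_std·(Q_w + Q_r) = Q_w·C_e + Q_r·C_b.
Rearranging, Q_w = Q_r·(C_std − C_b)/(C_e − C_std) = 3.53·(0.024 − 0.0018) / (0.074 − 0.024) = 1.567 m³/s.
= 135.4 ML/d.

135 ML/d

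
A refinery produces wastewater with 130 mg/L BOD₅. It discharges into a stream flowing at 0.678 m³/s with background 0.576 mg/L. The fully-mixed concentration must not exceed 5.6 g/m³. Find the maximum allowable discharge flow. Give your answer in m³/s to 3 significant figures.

Mass balance at complete mixing: C_std·(Q_w + Q_r) = Q_w·C_e + Q_r·C_b.
Rearranging, Q_w = Q_r·(C_std − C_b)/(C_e − C_std) = 0.678·(5.6 − 0.576) / (130 − 5.6) = 0.02738 m³/s.

0.0274 m³/s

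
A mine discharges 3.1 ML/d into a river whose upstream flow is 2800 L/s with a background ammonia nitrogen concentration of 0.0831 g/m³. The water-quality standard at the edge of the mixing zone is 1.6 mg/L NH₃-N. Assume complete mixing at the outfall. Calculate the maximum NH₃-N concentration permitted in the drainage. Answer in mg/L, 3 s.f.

3.1 ML/d = 0.03588 m³/s.
2800 L/s = 2.8 m³/s.
Mass balance: 1.6·2.836 = 0.03588·Cₑ + 2.8·0.0831.
Cₑ = (4.537 − 0.2327) / 0.03588 = 120 mg/L.

120 mg/L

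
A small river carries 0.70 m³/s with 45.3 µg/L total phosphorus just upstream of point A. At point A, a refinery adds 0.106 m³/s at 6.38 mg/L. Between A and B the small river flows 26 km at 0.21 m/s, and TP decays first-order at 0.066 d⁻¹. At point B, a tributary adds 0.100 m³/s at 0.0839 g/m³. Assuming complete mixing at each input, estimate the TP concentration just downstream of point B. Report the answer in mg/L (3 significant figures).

0.720 mg/L

45.3 µg/L = 0.0453 mg/L.
After input A: C = (0.7·0.0453 + 0.106·6.38) / 0.806 = 0.8784 mg/L.
Over the 26 km reach to input B (t = 1.238e+05 s = 1.433 d), decay gives C = 0.8784·exp(−0.066·1.433) = 0.7991 mg/L.
After input B: C = (0.806·0.7991 + 0.1·0.0839) / 0.906 = 0.7202 mg/L.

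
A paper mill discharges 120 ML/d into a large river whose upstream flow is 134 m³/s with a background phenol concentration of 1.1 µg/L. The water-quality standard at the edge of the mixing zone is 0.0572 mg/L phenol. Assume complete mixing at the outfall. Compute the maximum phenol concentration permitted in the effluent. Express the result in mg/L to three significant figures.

120 ML/d = 1.389 m³/s.
1.1 µg/L = 0.0011 mg/L.
Mass balance: 0.0572·135.4 = 1.389·Cₑ + 134·0.0011.
Cₑ = (7.744 − 0.1474) / 1.389 = 5.47 mg/L.

5.47 mg/L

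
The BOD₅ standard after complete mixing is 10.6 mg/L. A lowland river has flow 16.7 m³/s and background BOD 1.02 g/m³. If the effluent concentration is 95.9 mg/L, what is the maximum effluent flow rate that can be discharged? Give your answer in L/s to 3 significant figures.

Mass balance at complete mixing: C_std·(Q_w + Q_r) = Q_w·C_e + Q_r·C_b.
Rearranging, Q_w = Q_r·(C_std − C_b)/(C_e − C_std) = 16.7·(10.6 − 1.02) / (95.9 − 10.6) = 1.876 m³/s.
= 1876 L/s.

1880 L/s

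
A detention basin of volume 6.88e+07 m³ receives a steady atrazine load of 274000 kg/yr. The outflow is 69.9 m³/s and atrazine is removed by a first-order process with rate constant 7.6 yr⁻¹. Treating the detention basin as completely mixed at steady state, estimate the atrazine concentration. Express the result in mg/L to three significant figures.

Outflow Q = 69.9 m³/s × 3.156e+07 s/yr = 2.206e+09 m³/yr.
Steady-state CSTR mass balance: W = Q·C + k·V·C, so C = W/(Q + kV).
Q + kV = 2.206e+09 + 7.6·6.88e+07 = 2.729e+09 m³/yr.
C = 274000/2.729e+09 = 0.0001004 kg/m³ = 0.1004 mg/L.

0.100 mg/L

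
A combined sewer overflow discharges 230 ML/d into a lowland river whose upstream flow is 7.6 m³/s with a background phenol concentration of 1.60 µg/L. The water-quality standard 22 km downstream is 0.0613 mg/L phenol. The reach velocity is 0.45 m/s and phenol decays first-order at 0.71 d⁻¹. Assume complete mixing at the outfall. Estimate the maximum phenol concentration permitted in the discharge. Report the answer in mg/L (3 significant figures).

230 ML/d = 2.662 m³/s.
1.60 µg/L = 0.0016 mg/L.
Travel time to the compliance point: t = 2.2e+04/0.45 = 4.889e+04 s = 0.5658 d; decay factor exp(−0.71·0.5658) = 0.6691.
So the concentration just after mixing may be at most 0.0613/0.6691 = 0.09161 mg/L.
Mass balance: 0.09161·10.26 = 2.662·Cₑ + 7.6·0.0016.
Cₑ = (0.9401 − 0.01216) / 2.662 = 0.3486 mg/L.

0.349 mg/L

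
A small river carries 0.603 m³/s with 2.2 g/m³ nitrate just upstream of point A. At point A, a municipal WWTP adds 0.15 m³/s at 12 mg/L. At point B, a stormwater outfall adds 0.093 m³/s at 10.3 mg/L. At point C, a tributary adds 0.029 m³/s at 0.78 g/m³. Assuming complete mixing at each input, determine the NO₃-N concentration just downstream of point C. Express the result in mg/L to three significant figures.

After input A: C = (0.603·2.2 + 0.15·12) / 0.753 = 4.152 mg/L.
After input B: C = (0.753·4.152 + 0.093·10.3) / 0.846 = 4.828 mg/L.
After input C: C = (0.846·4.828 + 0.029·0.78) / 0.875 = 4.694 mg/L.

4.69 mg/L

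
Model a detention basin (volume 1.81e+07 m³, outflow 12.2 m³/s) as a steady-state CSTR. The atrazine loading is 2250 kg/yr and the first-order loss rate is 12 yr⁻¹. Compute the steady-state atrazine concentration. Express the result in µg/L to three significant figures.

Outflow Q = 12.2 m³/s × 3.156e+07 s/yr = 3.85e+08 m³/yr.
Steady-state CSTR mass balance: W = Q·C + k·V·C, so C = W/(Q + kV).
Q + kV = 3.85e+08 + 12·1.81e+07 = 6.022e+08 m³/yr.
C = 2250/6.022e+08 = 3.736e-06 kg/m³ = 0.003736 mg/L = 3.736 µg/L.

3.74 µg/L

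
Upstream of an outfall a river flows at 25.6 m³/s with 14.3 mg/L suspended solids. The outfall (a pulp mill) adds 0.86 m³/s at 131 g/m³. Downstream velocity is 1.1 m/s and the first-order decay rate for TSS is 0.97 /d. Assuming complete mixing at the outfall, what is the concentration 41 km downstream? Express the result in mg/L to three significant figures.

11.9 mg/L

After complete mixing, C₀ = (0.86·131 + 25.6·14.3) / 26.46 = 18.09 mg/L.
Travel time t = 4.1e+04 m / 1.1 m/s = 3.727e+04 s = 0.4314 d.
C = 18.09·exp(−0.97·0.4314) = 18.09·0.6581 = 11.91 mg/L.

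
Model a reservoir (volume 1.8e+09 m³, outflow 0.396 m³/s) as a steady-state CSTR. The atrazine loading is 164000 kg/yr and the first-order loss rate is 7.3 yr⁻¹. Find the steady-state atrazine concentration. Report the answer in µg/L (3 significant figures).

Outflow Q = 0.396 m³/s × 3.156e+07 s/yr = 1.25e+07 m³/yr.
Steady-state CSTR mass balance: W = Q·C + k·V·C, so C = W/(Q + kV).
Q + kV = 1.25e+07 + 7.3·1.8e+09 = 1.315e+10 m³/yr.
C = 164000/1.315e+10 = 1.247e-05 kg/m³ = 0.01247 mg/L = 12.47 µg/L.

12.5 µg/L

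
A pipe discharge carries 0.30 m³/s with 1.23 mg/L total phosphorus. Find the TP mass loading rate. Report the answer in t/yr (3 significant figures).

Mass flux = Q·C = 0.3 m³/s × 1.23 g/m³ = 0.369 g/s.
= 0.369 g/s × 31.56 = 11.64 t/yr.

11.6 t/yr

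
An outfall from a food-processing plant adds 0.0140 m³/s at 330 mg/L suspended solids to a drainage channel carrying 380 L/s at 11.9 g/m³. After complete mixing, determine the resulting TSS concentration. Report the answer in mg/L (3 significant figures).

23.2 mg/L

380 L/s = 0.38 m³/s.
Conservation of mass across the mixing zone: C = (0.014·330 + 0.38·11.9) / (0.014 + 0.38) = 9.142/0.394 = 23.2 mg/L.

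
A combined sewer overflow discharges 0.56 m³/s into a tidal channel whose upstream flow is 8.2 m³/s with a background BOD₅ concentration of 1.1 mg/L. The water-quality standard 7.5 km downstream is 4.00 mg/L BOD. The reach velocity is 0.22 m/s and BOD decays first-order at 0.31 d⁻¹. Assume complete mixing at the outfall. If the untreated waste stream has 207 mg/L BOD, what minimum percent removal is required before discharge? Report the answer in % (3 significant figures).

73.6 %

Travel time to the compliance point: t = 7500/0.22 = 3.409e+04 s = 0.3946 d; decay factor exp(−0.31·0.3946) = 0.8849.
So the concentration just after mixing may be at most 4/0.8849 = 4.52 mg/L.
Mass balance: 4.52·8.76 = 0.56·Cₑ + 8.2·1.1.
Cₑ = (39.6 − 9.02) / 0.56 = 54.61 mg/L.
Required removal = 1 − 54.61/207 = 73.62 %.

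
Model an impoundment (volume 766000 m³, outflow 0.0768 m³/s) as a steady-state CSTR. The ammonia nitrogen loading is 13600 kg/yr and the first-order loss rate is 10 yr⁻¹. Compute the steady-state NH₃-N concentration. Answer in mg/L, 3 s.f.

1.35 mg/L

Outflow Q = 0.0768 m³/s × 3.156e+07 s/yr = 2.424e+06 m³/yr.
Steady-state CSTR mass balance: W = Q·C + k·V·C, so C = W/(Q + kV).
Q + kV = 2.424e+06 + 10·766000 = 1.008e+07 m³/yr.
C = 13600/1.008e+07 = 0.001349 kg/m³ = 1.349 mg/L.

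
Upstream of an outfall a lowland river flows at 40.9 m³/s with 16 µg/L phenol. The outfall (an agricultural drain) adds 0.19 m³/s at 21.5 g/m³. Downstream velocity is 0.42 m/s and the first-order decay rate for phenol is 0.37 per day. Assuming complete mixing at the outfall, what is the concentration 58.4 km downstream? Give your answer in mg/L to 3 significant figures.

0.0636 mg/L

16 µg/L = 0.016 mg/L.
After complete mixing, C₀ = (0.19·21.5 + 40.9·0.016) / 41.09 = 0.1153 mg/L.
Travel time t = 5.84e+04 m / 0.42 m/s = 1.39e+05 s = 1.609 d.
C = 0.1153·exp(−0.37·1.609) = 0.1153·0.5513 = 0.06359 mg/L.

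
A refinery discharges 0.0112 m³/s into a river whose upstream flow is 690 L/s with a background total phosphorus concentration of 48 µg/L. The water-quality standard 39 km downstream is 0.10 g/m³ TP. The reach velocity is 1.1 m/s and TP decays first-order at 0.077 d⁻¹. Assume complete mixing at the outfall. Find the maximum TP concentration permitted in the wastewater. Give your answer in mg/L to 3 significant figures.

3.50 mg/L

690 L/s = 0.69 m³/s.
48 µg/L = 0.048 mg/L.
Travel time to the compliance point: t = 3.9e+04/1.1 = 3.545e+04 s = 0.4104 d; decay factor exp(−0.077·0.4104) = 0.9689.
So the concentration just after mixing may be at most 0.1/0.9689 = 0.1032 mg/L.
Mass balance: 0.1032·0.7012 = 0.0112·Cₑ + 0.69·0.048.
Cₑ = (0.07237 − 0.03312) / 0.0112 = 3.505 mg/L.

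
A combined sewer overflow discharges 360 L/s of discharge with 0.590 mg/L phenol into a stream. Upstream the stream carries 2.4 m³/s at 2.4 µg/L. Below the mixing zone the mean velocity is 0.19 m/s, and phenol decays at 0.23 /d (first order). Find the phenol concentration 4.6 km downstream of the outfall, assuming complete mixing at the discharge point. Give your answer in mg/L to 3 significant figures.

360 L/s = 0.36 m³/s.
2.4 µg/L = 0.0024 mg/L.
After complete mixing, C₀ = (0.36·0.59 + 2.4·0.0024) / 2.76 = 0.07904 mg/L.
Travel time t = 4600 m / 0.19 m/s = 2.421e+04 s = 0.2802 d.
C = 0.07904·exp(−0.23·0.2802) = 0.07904·0.9376 = 0.07411 mg/L.

0.0741 mg/L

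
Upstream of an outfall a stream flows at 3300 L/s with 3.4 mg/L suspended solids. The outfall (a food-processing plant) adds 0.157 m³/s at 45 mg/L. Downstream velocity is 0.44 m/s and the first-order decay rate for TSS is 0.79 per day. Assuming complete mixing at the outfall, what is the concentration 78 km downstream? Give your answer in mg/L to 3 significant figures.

3300 L/s = 3.3 m³/s.
After complete mixing, C₀ = (0.157·45 + 3.3·3.4) / 3.457 = 5.289 mg/L.
Travel time t = 7.8e+04 m / 0.44 m/s = 1.773e+05 s = 2.052 d.
C = 5.289·exp(−0.79·2.052) = 5.289·0.1977 = 1.046 mg/L.

1.05 mg/L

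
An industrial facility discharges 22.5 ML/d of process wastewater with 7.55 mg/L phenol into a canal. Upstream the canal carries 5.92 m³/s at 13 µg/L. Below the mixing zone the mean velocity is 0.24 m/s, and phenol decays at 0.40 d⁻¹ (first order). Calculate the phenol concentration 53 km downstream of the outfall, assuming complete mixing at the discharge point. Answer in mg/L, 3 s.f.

0.119 mg/L

22.5 ML/d = 0.2604 m³/s.
13 µg/L = 0.013 mg/L.
After complete mixing, C₀ = (0.2604·7.55 + 5.92·0.013) / 6.18 = 0.3306 mg/L.
Travel time t = 5.3e+04 m / 0.24 m/s = 2.208e+05 s = 2.556 d.
C = 0.3306·exp(−0.40·2.556) = 0.3306·0.3597 = 0.1189 mg/L.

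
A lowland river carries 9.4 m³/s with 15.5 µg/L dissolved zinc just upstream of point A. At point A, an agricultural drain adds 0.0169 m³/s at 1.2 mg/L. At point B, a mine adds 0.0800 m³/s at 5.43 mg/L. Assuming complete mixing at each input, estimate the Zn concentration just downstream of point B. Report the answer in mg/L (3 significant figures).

15.5 µg/L = 0.0155 mg/L.
After input A: C = (9.4·0.0155 + 0.0169·1.2) / 9.417 = 0.01763 mg/L.
After input B: C = (9.417·0.01763 + 0.08·5.43) / 9.497 = 0.06322 mg/L.

0.0632 mg/L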